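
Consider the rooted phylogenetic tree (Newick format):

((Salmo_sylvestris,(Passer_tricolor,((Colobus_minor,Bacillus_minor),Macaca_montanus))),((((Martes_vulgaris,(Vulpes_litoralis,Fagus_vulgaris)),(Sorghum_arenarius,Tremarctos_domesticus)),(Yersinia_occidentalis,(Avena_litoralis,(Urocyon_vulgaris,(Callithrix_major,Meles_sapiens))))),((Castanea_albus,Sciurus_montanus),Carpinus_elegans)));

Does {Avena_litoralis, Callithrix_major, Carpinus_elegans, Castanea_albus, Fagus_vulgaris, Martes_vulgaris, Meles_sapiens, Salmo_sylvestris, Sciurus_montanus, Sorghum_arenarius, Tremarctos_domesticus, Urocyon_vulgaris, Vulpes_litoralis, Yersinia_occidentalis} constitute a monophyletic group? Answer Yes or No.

No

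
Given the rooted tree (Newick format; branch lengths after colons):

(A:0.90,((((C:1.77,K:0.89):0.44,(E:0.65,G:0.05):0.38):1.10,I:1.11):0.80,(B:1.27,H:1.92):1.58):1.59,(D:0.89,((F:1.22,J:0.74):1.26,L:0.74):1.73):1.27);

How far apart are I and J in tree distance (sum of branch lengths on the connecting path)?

8.50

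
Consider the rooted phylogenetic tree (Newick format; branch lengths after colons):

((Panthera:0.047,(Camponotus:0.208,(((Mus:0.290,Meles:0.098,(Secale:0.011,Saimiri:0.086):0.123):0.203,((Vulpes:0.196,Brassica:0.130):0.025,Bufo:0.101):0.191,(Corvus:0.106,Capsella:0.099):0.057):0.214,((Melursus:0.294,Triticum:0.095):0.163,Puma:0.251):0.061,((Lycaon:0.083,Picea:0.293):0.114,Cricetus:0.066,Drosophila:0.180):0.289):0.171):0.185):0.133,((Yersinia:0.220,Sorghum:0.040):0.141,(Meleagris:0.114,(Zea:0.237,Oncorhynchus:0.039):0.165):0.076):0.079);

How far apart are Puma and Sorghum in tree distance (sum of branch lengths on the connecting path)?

1.061

The path runs Puma → … → MRCA → … → Sorghum; the MRCA is the root of the tree.
Branch lengths along that path: 0.251 + 0.061 + 0.171 + 0.185 + 0.133 + 0.079 + 0.141 + 0.040 = 1.061.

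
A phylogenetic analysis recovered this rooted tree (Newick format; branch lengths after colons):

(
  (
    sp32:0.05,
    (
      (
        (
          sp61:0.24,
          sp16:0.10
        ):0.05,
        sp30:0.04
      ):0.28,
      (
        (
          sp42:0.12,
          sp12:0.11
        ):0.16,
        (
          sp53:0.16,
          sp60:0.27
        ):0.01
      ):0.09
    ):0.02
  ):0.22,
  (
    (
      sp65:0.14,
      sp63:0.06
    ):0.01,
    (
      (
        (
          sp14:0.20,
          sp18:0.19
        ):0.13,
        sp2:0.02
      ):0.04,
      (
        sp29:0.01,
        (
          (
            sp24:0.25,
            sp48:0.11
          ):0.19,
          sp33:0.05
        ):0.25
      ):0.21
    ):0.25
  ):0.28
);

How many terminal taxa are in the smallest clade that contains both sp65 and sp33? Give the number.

The MRCA of sp65 and sp33 is the node subtending ((sp65,sp63),(((sp14,sp18),sp2),(sp29,((sp24,sp48),sp33)))).
That clade contains 9 terminal taxa: sp14, sp18, sp2, sp24, sp29, sp33, sp48, sp63, sp65.

9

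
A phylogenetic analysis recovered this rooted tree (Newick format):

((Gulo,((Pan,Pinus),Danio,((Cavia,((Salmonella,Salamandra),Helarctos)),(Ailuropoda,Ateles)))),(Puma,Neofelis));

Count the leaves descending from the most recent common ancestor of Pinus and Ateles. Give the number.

The MRCA of Pinus and Ateles is the node subtending ((Pan,Pinus),Danio,((Cavia,((Salmonella,Salamandra),Helarctos)),(Ailuropoda,Ateles))).
That clade contains 9 terminal taxa: Ailuropoda, Ateles, Cavia, Danio, Helarctos, Pan, Pinus, Salamandra, Salmonella.

9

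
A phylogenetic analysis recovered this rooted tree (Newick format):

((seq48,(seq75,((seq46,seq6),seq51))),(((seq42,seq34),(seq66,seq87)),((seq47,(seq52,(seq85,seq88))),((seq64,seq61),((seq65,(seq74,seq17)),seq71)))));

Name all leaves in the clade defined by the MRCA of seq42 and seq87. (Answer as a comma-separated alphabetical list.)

Tracing seq42: it sits inside (seq42,seq34).
Tracing seq87: it sits inside (seq66,seq87).
The smallest clade enclosing both is ((seq42,seq34),(seq66,seq87)); the answer is its 4 terminal taxa in alphabetical order.

seq34, seq42, seq66, seq87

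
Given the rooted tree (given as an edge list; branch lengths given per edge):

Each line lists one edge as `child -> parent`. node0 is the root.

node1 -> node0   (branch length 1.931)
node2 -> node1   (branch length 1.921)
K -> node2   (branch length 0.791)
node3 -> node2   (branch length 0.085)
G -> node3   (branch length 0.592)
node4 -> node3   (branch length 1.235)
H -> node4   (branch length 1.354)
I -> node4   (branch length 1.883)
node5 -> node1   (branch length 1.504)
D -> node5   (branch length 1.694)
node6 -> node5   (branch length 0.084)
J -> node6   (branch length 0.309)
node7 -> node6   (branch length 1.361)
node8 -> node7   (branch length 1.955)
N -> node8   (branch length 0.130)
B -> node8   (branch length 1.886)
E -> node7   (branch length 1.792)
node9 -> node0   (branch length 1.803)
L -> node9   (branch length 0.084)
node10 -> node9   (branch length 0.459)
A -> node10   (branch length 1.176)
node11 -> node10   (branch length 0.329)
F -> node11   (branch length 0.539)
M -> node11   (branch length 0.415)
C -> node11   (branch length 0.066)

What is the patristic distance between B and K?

The path runs B → … → MRCA → … → K; the MRCA is the node subtending ((K,(G,(H,I))),(D,(J,((N,B),E)))).
Branch lengths along that path: 1.886 + 1.955 + 1.361 + 0.084 + 1.504 + 1.921 + 0.791 = 9.502.

9.502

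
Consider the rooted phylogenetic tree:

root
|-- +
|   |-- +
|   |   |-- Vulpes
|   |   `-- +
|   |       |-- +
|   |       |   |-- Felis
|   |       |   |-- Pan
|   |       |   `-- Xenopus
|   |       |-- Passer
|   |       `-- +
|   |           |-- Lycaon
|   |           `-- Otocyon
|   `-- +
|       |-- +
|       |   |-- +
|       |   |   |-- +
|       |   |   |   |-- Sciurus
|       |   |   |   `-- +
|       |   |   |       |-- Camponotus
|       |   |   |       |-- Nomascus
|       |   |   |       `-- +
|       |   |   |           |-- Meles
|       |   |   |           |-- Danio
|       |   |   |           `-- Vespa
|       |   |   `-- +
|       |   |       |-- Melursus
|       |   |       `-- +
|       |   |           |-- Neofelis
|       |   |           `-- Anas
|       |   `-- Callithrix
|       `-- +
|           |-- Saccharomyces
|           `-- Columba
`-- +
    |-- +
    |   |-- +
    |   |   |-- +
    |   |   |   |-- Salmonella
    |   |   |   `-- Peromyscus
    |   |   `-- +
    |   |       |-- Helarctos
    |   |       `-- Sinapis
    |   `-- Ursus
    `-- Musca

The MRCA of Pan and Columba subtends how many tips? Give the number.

The MRCA of Pan and Columba is the node subtending ((Vulpes,((Felis,Pan,Xenopus),Passer,(Lycaon,Otocyon))),((((Sciurus,(Camponotus,Nomascus,(Meles,Danio,Vespa))),(Melursus,(Neofelis,Anas))),Callithrix),(Saccharomyces,Columba))).
That clade contains 19 terminal taxa: Anas, Callithrix, Camponotus, Columba, Danio, Felis, Lycaon, Meles, Melursus, Neofelis, Nomascus, Otocyon, Pan, Passer, Saccharomyces, Sciurus, Vespa, Vulpes, Xenopus.

19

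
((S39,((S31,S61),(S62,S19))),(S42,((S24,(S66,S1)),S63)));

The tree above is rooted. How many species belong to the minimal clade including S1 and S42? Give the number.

The MRCA of S1 and S42 is the node subtending (S42,((S24,(S66,S1)),S63)).
That clade contains 5 terminal taxa: S1, S24, S42, S63, S66.

5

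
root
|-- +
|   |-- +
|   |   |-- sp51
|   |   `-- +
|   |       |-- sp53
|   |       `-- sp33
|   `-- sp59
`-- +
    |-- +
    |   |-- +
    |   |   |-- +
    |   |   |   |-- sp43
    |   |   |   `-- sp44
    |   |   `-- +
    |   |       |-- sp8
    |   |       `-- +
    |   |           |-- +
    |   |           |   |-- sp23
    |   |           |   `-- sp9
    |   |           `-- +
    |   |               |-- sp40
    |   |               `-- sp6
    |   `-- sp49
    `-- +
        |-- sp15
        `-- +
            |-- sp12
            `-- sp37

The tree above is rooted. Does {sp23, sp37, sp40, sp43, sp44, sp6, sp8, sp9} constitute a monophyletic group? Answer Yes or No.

The MRCA of the listed taxa subtends ((((sp43,sp44),(sp8,((sp23,sp9),(sp40,sp6)))),sp49),(sp15,(sp12,sp37))).
That clade also contains sp12, sp15, sp49, which are not in the proposed group, so the group is not monophyletic.

No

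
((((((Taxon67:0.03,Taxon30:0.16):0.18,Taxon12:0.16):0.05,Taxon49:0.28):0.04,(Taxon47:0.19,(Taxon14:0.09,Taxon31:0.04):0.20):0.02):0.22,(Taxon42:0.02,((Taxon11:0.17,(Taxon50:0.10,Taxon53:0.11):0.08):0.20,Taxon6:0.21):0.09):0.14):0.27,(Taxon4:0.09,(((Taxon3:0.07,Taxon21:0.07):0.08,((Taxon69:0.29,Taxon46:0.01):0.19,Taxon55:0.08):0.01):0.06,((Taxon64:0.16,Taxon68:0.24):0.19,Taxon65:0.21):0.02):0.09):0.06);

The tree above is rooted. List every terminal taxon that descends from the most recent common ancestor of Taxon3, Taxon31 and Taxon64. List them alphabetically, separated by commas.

Taxon11, Taxon12, Taxon14, Taxon21, Taxon3, Taxon30, Taxon31, Taxon4, Taxon42, Taxon46, Taxon47, Taxon49, Taxon50, Taxon53, Taxon55, Taxon6, Taxon64, Taxon65, Taxon67, Taxon68, Taxon69

Tracing Taxon3: it sits inside (Taxon3,Taxon21).
Tracing Taxon31: it sits inside (Taxon14,Taxon31).
Tracing Taxon64: it sits inside (Taxon64,Taxon68).
The smallest clade enclosing all 3 is the whole tree (their MRCA is the root), so the answer is all 21 tips in alphabetical order.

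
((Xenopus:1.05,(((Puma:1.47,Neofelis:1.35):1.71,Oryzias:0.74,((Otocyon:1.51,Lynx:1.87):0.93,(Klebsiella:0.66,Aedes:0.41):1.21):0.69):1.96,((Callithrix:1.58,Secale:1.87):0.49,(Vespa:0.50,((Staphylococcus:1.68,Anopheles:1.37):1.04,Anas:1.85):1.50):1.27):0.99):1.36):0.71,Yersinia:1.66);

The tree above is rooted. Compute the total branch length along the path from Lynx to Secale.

The path runs Lynx → … → MRCA → … → Secale; the MRCA is the node subtending (((Puma,Neofelis),Oryzias,((Otocyon,Lynx),(Klebsiella,Aedes))),((Callithrix,Secale),(Vespa,((Staphylococcus,Anopheles),Anas)))).
Branch lengths along that path: 1.87 + 0.93 + 0.69 + 1.96 + 0.99 + 0.49 + 1.87 = 8.80.

8.80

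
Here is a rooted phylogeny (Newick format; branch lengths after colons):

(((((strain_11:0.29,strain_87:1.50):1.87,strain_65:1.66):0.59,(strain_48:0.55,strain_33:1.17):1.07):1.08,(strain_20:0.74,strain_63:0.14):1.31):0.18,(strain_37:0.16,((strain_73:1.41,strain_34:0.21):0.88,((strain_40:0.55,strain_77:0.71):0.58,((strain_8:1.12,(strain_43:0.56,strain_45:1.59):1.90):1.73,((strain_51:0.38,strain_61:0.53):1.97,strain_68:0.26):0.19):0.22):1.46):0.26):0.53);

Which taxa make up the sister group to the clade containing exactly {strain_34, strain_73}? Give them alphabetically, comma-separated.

strain_40, strain_43, strain_45, strain_51, strain_61, strain_68, strain_77, strain_8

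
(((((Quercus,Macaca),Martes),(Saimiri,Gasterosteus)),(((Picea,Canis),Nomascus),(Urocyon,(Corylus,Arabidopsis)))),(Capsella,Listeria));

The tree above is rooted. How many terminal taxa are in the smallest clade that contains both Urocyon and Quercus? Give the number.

11

The MRCA of Urocyon and Quercus is the node subtending ((((Quercus,Macaca),Martes),(Saimiri,Gasterosteus)),(((Picea,Canis),Nomascus),(Urocyon,(Corylus,Arabidopsis)))).
That clade contains 11 terminal taxa: Arabidopsis, Canis, Corylus, Gasterosteus, Macaca, Martes, Nomascus, Picea, Quercus, Saimiri, Urocyon.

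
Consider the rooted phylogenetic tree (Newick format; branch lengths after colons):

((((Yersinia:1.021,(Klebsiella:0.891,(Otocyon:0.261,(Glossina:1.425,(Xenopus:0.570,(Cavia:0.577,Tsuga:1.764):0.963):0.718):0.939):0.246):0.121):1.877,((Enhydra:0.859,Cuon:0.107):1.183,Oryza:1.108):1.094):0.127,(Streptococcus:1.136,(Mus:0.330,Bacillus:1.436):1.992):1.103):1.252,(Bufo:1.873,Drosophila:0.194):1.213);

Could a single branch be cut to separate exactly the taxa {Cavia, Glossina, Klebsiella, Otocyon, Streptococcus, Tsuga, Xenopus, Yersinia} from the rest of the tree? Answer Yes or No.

No

The MRCA of the listed taxa subtends (((Yersinia,(Klebsiella,(Otocyon,(Glossina,(Xenopus,(Cavia,Tsuga)))))),((Enhydra,Cuon),Oryza)),(Streptococcus,(Mus,Bacillus))).
That clade also contains Bacillus, Cuon, Enhydra, Mus, Oryza, which are not in the proposed group, so the group is not monophyletic.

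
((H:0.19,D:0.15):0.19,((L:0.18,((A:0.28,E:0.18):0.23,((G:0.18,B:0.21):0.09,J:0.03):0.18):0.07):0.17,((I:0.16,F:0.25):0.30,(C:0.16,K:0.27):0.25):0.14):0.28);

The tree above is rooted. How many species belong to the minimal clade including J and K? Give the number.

The MRCA of J and K is the node subtending ((L,((A,E),((G,B),J))),((I,F),(C,K))).
That clade contains 10 terminal taxa: A, B, C, E, F, G, I, J, K, L.

10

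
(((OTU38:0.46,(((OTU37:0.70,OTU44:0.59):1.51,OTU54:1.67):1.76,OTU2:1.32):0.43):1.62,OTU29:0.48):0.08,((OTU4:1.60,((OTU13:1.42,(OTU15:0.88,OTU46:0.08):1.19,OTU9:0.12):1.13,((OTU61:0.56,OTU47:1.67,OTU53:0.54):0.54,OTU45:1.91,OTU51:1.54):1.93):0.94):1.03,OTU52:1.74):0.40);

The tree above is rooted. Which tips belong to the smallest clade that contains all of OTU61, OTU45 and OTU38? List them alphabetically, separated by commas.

OTU13, OTU15, OTU2, OTU29, OTU37, OTU38, OTU4, OTU44, OTU45, OTU46, OTU47, OTU51, OTU52, OTU53, OTU54, OTU61, OTU9

Tracing OTU61: it sits inside (OTU61,OTU47,OTU53).
Tracing OTU45: it sits inside ((OTU61,OTU47,OTU53),OTU45,OTU51).
Tracing OTU38: it sits inside (OTU38,(((OTU37,OTU44),OTU54),OTU2)).
The smallest clade enclosing all 3 is the whole tree (their MRCA is the root), so the answer is all 17 tips in alphabetical order.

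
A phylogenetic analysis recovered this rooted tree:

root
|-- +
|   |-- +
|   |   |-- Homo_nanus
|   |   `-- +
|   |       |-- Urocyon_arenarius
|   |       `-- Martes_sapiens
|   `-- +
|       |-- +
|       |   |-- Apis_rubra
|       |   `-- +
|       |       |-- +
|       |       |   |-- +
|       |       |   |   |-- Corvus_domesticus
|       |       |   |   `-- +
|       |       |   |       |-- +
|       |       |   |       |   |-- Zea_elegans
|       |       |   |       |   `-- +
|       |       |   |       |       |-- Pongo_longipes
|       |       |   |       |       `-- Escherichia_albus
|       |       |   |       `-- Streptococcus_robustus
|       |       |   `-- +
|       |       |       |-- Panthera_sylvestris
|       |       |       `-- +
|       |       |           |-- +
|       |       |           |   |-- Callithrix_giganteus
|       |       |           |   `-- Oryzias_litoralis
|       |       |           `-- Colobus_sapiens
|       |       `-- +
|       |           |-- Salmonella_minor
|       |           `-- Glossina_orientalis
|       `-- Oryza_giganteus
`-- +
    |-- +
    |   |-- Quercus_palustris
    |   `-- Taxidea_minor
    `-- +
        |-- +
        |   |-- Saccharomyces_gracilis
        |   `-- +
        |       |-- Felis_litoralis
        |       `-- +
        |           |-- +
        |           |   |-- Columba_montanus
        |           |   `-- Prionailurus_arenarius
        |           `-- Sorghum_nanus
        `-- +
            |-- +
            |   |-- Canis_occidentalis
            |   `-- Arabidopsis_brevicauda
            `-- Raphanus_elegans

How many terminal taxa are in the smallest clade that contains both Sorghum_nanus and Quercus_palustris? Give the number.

10

The MRCA of Sorghum_nanus and Quercus_palustris is the node subtending ((Quercus_palustris,Taxidea_minor),((Saccharomyces_gracilis,(Felis_litoralis,((Columba_montanus,Prionailurus_arenarius),Sorghum_nanus))),((Canis_occidentalis,Arabidopsis_brevicauda),Raphanus_elegans))).
That clade contains 10 terminal taxa: Arabidopsis_brevicauda, Canis_occidentalis, Columba_montanus, Felis_litoralis, Prionailurus_arenarius, Quercus_palustris, Raphanus_elegans, Saccharomyces_gracilis, Sorghum_nanus, Taxidea_minor.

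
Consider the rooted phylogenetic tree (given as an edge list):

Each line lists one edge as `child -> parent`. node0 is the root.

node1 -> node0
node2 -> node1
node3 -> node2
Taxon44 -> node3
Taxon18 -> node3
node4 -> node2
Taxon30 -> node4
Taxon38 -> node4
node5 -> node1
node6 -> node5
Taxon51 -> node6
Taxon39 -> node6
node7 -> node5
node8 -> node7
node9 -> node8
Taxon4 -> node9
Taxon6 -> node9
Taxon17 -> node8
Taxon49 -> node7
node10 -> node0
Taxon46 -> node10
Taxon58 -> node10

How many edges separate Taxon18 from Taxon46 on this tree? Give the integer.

6

The MRCA of Taxon18 and Taxon46 is the root of the tree.
From Taxon18 up to that node: 4 branches. From Taxon46 up to the same node: 2 branches. Total: 4 + 2 = 6.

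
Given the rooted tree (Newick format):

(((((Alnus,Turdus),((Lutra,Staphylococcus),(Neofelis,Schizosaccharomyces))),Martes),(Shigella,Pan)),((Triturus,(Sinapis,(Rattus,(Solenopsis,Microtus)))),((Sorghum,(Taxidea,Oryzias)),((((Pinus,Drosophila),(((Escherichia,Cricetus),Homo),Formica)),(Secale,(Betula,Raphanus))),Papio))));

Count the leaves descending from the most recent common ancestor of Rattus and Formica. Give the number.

The MRCA of Rattus and Formica is the node subtending ((Triturus,(Sinapis,(Rattus,(Solenopsis,Microtus)))),((Sorghum,(Taxidea,Oryzias)),((((Pinus,Drosophila),(((Escherichia,Cricetus),Homo),Formica)),(Secale,(Betula,Raphanus))),Papio))).
That clade contains 18 terminal taxa: Betula, Cricetus, Drosophila, Escherichia, Formica, Homo, Microtus, Oryzias, Papio, Pinus, Raphanus, Rattus, Secale, Sinapis, Solenopsis, Sorghum, Taxidea, Triturus.

18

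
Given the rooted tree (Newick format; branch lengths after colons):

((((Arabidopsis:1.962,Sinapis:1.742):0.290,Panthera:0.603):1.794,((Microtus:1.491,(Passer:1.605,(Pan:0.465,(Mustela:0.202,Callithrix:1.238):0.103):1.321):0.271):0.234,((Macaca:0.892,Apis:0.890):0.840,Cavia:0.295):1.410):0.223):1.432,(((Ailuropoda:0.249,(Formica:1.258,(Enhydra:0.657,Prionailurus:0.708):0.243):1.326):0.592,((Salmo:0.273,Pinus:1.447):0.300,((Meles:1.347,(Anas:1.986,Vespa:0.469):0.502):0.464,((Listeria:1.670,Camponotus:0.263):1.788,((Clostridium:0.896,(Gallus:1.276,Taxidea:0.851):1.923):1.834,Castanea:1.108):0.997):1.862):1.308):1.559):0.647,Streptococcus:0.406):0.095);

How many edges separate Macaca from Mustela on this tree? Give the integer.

8

The MRCA of Macaca and Mustela is the node subtending ((Microtus,(Passer,(Pan,(Mustela,Callithrix)))),((Macaca,Apis),Cavia)).
From Macaca up to that node: 3 branches. From Mustela up to the same node: 5 branches. Total: 3 + 5 = 8.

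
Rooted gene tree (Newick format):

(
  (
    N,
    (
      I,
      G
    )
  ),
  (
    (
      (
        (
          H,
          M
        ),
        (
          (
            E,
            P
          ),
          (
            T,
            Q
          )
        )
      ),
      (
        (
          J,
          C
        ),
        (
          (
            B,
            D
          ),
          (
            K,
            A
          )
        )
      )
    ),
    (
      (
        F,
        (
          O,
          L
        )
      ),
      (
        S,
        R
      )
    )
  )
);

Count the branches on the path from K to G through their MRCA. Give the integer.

9

The MRCA of K and G is the root of the tree.
From K up to that node: 6 branches. From G up to the same node: 3 branches. Total: 6 + 3 = 9.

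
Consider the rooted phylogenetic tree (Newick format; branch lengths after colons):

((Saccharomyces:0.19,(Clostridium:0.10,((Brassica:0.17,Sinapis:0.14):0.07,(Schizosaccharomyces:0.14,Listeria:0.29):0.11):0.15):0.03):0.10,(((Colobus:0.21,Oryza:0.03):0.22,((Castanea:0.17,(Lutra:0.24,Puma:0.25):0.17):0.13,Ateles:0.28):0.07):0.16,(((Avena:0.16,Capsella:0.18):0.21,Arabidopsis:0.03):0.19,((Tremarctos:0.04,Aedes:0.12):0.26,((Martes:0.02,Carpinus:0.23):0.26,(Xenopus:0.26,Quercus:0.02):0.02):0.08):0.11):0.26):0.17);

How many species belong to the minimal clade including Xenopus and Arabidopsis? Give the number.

9

The MRCA of Xenopus and Arabidopsis is the node subtending (((Avena,Capsella),Arabidopsis),((Tremarctos,Aedes),((Martes,Carpinus),(Xenopus,Quercus)))).
That clade contains 9 terminal taxa: Aedes, Arabidopsis, Avena, Capsella, Carpinus, Martes, Quercus, Tremarctos, Xenopus.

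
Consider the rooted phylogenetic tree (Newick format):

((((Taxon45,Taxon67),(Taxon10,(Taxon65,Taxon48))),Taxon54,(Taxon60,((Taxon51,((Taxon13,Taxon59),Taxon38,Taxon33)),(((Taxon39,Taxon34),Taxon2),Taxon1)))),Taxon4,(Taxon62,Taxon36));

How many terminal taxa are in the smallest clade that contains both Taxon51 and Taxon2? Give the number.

The MRCA of Taxon51 and Taxon2 is the node subtending ((Taxon51,((Taxon13,Taxon59),Taxon38,Taxon33)),(((Taxon39,Taxon34),Taxon2),Taxon1)).
That clade contains 9 terminal taxa: Taxon1, Taxon13, Taxon2, Taxon33, Taxon34, Taxon38, Taxon39, Taxon51, Taxon59.

9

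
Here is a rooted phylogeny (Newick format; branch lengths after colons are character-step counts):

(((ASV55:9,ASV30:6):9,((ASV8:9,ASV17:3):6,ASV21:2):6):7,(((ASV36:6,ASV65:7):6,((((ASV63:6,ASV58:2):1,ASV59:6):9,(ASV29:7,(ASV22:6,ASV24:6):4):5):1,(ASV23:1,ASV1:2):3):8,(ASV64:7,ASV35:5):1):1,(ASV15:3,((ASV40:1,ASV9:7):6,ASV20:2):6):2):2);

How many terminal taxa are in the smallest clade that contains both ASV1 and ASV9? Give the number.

The MRCA of ASV1 and ASV9 is the node subtending (((ASV36,ASV65),((((ASV63,ASV58),ASV59),(ASV29,(ASV22,ASV24))),(ASV23,ASV1)),(ASV64,ASV35)),(ASV15,((ASV40,ASV9),ASV20))).
That clade contains 16 terminal taxa: ASV1, ASV15, ASV20, ASV22, ASV23, ASV24, ASV29, ASV35, ASV36, ASV40, ASV58, ASV59, ASV63, ASV64, ASV65, ASV9.

16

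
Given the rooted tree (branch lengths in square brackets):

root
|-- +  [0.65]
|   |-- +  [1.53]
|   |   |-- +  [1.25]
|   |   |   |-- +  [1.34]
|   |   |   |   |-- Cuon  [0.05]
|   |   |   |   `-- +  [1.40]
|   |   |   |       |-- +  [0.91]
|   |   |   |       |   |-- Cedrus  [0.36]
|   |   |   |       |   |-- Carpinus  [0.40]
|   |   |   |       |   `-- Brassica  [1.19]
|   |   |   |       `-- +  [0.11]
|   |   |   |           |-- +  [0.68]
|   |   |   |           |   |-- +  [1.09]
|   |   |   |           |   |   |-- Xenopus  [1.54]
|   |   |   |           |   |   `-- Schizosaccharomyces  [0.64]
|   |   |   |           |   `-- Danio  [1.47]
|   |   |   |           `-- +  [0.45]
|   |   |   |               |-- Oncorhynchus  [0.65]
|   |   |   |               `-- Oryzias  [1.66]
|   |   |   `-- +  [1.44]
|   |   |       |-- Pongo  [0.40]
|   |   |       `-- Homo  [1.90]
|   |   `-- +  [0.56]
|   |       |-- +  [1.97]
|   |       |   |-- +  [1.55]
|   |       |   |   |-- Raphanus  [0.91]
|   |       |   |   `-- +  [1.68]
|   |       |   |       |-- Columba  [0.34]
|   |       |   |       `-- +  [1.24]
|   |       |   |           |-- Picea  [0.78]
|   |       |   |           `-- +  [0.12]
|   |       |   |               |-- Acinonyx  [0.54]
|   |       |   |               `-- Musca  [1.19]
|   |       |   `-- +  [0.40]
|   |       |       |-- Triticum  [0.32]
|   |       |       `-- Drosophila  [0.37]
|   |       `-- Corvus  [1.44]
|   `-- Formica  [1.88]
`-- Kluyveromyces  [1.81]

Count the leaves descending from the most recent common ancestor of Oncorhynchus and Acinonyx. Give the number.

19

The MRCA of Oncorhynchus and Acinonyx is the node subtending (((Cuon,((Cedrus,Carpinus,Brassica),(((Xenopus,Schizosaccharomyces),Danio),(Oncorhynchus,Oryzias)))),(Pongo,Homo)),(((Raphanus,(Columba,(Picea,(Acinonyx,Musca)))),(Triticum,Drosophila)),Corvus)).
That clade contains 19 terminal taxa: Acinonyx, Brassica, Carpinus, Cedrus, Columba, Corvus, Cuon, Danio, Drosophila, Homo, Musca, Oncorhynchus, Oryzias, Picea, Pongo, Raphanus, Schizosaccharomyces, Triticum, Xenopus.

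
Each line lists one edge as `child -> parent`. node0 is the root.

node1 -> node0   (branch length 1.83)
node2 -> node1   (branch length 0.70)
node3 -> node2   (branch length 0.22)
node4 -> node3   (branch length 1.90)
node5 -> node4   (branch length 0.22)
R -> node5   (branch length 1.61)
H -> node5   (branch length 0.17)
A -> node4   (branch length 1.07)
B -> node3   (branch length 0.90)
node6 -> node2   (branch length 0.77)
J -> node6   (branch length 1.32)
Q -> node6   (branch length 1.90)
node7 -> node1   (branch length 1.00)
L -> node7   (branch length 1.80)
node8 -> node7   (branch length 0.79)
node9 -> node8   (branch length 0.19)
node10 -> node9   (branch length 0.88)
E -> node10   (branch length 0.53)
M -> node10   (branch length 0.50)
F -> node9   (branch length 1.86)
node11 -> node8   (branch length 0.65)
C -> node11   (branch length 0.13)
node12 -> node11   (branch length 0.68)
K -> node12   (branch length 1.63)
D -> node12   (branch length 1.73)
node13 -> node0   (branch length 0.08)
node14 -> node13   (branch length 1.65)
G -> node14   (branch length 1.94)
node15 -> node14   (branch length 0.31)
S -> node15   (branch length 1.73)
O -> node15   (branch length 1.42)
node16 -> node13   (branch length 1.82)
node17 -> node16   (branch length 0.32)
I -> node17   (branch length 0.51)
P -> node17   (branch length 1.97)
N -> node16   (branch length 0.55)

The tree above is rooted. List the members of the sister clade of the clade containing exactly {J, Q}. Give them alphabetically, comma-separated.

The clade containing exactly {J, Q} attaches to the tree at the node subtending ((((R,H),A),B),(J,Q)).
The other lineage descending from that same node — the sister group — is (((R,H),A),B); its 4 tips in alphabetical order are the answer.

A, B, H, R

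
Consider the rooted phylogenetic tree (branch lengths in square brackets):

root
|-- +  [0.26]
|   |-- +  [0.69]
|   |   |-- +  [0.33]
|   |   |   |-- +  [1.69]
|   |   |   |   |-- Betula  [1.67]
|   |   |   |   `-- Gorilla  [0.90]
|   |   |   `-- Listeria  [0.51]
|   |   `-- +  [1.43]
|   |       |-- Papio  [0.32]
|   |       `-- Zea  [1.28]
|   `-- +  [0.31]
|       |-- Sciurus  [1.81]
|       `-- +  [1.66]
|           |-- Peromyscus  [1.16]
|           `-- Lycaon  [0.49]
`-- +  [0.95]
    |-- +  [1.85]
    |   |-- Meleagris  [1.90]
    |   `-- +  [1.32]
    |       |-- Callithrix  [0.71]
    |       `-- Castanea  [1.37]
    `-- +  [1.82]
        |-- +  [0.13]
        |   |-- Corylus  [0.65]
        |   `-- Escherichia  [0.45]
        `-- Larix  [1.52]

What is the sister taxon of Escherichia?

Corylus

Escherichia attaches to the tree at the node subtending (Corylus,Escherichia).
The other lineage descending from that same node — the sister group — is the single tip Corylus.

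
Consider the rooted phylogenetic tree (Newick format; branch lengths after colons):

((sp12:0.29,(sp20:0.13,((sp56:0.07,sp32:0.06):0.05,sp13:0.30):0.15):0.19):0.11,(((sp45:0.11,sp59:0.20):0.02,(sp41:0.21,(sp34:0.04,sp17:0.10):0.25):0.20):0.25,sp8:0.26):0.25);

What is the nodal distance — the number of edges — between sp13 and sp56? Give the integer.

3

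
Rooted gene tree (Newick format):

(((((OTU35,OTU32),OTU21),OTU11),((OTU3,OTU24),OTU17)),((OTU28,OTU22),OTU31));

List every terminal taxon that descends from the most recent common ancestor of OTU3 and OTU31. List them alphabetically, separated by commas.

Tracing OTU3: it sits inside (OTU3,OTU24).
Tracing OTU31: it sits inside ((OTU28,OTU22),OTU31).
The smallest clade enclosing both is the whole tree (their MRCA is the root), so the answer is all 10 tips in alphabetical order.

OTU11, OTU17, OTU21, OTU22, OTU24, OTU28, OTU3, OTU31, OTU32, OTU35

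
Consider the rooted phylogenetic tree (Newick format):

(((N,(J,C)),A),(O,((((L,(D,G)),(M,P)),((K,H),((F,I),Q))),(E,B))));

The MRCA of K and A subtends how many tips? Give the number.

The MRCA of K and A is the root, so the clade is the entire tree.
That clade contains 17 terminal taxa: A, B, C, D, E, F, G, H, I, J, K, L, M, N, O, P, Q.

17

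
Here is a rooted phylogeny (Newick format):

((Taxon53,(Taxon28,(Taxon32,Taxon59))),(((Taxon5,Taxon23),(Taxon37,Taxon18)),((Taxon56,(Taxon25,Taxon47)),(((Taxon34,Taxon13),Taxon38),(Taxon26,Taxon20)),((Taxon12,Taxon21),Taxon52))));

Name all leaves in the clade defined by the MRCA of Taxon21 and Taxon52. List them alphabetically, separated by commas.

Taxon12, Taxon21, Taxon52

Tracing Taxon21: it sits inside (Taxon12,Taxon21).
Tracing Taxon52: it sits inside ((Taxon12,Taxon21),Taxon52).
The smallest clade enclosing both is ((Taxon12,Taxon21),Taxon52); the answer is its 3 terminal taxa in alphabetical order.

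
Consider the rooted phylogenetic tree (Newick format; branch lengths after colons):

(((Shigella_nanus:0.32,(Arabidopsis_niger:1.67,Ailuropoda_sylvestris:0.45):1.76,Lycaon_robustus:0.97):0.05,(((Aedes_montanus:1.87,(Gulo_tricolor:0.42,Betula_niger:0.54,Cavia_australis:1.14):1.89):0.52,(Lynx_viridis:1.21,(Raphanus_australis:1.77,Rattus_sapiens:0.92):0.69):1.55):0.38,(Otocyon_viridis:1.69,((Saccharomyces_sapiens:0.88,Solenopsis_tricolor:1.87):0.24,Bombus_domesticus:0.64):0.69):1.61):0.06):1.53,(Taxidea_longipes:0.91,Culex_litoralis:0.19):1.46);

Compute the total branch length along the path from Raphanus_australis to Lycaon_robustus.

5.47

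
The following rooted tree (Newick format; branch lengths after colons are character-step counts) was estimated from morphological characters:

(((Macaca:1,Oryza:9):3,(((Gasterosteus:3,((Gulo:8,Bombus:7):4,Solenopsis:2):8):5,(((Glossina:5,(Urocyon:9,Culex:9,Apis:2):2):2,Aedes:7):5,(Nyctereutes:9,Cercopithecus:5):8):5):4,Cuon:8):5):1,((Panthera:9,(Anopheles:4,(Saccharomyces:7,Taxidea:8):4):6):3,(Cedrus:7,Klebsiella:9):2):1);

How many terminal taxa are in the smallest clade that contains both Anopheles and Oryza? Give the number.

20

The MRCA of Anopheles and Oryza is the root, so the clade is the entire tree.
That clade contains 20 terminal taxa: Aedes, Anopheles, Apis, Bombus, Cedrus, Cercopithecus, Culex, Cuon, Gasterosteus, Glossina, Gulo, Klebsiella, Macaca, Nyctereutes, Oryza, Panthera, Saccharomyces, Solenopsis, Taxidea, Urocyon.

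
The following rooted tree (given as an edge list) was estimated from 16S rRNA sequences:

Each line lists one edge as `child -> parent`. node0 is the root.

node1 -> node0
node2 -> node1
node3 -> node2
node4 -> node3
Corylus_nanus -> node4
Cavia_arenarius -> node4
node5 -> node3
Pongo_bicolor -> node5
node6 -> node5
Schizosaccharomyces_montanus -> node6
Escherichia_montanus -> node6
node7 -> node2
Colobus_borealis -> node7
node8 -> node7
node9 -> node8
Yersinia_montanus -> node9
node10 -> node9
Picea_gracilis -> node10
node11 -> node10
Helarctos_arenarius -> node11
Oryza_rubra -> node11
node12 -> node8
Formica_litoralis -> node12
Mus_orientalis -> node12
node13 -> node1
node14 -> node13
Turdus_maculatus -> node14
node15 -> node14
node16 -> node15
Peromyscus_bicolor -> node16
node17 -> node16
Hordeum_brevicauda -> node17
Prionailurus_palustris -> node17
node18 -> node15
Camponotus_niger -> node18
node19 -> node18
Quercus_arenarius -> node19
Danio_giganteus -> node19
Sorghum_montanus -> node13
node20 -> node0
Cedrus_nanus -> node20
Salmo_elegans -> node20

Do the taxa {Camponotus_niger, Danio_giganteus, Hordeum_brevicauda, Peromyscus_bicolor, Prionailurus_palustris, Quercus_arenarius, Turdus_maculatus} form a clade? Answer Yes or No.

Yes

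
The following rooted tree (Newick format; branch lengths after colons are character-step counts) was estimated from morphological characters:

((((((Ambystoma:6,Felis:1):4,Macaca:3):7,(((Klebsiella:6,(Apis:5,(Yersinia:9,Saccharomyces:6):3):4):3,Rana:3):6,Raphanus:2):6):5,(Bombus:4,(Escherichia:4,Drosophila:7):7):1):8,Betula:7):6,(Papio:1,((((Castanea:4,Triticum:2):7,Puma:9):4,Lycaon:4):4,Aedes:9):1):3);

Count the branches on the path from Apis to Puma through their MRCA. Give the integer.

13

The MRCA of Apis and Puma is the root of the tree.
From Apis up to that node: 8 branches. From Puma up to the same node: 5 branches. Total: 8 + 5 = 13.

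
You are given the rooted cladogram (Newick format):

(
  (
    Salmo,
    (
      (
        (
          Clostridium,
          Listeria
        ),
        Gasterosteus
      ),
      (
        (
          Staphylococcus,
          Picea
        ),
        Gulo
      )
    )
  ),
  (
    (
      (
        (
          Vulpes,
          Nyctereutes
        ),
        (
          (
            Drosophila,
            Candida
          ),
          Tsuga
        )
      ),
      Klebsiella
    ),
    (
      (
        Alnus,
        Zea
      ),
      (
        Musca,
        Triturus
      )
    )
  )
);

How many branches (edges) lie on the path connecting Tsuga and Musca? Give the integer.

7

The MRCA of Tsuga and Musca is the node subtending ((((Vulpes,Nyctereutes),((Drosophila,Candida),Tsuga)),Klebsiella),((Alnus,Zea),(Musca,Triturus))).
From Tsuga up to that node: 4 branches. From Musca up to the same node: 3 branches. Total: 4 + 3 = 7.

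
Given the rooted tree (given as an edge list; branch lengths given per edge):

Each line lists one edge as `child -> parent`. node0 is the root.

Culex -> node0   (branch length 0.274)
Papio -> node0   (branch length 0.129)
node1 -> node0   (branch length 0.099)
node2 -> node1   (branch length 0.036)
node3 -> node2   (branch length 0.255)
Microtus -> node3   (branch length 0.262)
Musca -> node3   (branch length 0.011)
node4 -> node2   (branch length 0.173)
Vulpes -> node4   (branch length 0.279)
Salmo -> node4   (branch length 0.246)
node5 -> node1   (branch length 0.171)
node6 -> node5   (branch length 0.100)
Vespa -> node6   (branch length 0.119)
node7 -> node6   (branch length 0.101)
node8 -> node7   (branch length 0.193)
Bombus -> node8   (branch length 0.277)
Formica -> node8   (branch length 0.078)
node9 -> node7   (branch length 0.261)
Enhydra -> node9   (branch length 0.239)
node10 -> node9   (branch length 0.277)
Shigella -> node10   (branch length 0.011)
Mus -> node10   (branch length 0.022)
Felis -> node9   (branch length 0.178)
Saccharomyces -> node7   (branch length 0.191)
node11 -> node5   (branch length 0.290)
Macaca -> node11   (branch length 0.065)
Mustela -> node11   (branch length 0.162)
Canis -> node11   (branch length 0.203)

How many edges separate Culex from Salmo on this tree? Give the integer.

5

The MRCA of Culex and Salmo is the root of the tree.
From Culex up to that node: 1 branch. From Salmo up to the same node: 4 branches. Total: 1 + 4 = 5.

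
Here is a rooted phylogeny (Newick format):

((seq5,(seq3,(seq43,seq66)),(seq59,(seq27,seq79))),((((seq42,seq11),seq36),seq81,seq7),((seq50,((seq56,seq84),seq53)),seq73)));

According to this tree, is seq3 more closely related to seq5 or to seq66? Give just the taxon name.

seq66

The MRCA of seq3 and seq66 subtends (seq3,(seq43,seq66)) (3 taxa).
The MRCA of seq3 and seq5 subtends (seq5,(seq3,(seq43,seq66)),(seq59,(seq27,seq79))) (7 taxa).
The first is nested inside the second, so seq3 shares a more recent common ancestor with seq66.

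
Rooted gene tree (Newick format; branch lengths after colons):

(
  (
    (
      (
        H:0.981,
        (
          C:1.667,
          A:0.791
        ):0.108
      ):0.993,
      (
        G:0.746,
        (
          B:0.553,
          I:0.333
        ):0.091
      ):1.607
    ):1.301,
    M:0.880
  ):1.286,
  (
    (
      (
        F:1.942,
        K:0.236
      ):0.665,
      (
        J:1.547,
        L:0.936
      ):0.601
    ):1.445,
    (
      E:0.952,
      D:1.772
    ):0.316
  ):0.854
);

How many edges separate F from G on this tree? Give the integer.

The MRCA of F and G is the root of the tree.
From F up to that node: 4 branches. From G up to the same node: 4 branches. Total: 4 + 4 = 8.

8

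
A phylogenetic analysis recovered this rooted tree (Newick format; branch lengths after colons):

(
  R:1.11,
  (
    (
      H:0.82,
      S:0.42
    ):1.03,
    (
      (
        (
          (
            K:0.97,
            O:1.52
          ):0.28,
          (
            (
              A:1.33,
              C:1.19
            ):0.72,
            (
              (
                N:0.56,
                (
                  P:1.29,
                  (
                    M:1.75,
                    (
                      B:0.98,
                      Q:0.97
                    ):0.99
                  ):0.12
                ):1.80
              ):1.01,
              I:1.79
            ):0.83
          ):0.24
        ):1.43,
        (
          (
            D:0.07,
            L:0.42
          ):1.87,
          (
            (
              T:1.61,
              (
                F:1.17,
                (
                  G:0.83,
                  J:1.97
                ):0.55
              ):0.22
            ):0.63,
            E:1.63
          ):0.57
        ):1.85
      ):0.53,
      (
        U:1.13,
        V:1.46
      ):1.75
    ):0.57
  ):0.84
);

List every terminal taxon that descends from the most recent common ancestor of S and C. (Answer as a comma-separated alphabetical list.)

Tracing S: it sits inside (H,S).
Tracing C: it sits inside (A,C).
The smallest clade enclosing both is ((H,S),((((K,O),((A,C),((N,(P,(M,(B,Q)))),I))),((D,L),((T,(F,(G,J))),E))),(U,V))); the answer is its 21 terminal taxa in alphabetical order.

A, B, C, D, E, F, G, H, I, J, K, L, M, N, O, P, Q, S, T, U, V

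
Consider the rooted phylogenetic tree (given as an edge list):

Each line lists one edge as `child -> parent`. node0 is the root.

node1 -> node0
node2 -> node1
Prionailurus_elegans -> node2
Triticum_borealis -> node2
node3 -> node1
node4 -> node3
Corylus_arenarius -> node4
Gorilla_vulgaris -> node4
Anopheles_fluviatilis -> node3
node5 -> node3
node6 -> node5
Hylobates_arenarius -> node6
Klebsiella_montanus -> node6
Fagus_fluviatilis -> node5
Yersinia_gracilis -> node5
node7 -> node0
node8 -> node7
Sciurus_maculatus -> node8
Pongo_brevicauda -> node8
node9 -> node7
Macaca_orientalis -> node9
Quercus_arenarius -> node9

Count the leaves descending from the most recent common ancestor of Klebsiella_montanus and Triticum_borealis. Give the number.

9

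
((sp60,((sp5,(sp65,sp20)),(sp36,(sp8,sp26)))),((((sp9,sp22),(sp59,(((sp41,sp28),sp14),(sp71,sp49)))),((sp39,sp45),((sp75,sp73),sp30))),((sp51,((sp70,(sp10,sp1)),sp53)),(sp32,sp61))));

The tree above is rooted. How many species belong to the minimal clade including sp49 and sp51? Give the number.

20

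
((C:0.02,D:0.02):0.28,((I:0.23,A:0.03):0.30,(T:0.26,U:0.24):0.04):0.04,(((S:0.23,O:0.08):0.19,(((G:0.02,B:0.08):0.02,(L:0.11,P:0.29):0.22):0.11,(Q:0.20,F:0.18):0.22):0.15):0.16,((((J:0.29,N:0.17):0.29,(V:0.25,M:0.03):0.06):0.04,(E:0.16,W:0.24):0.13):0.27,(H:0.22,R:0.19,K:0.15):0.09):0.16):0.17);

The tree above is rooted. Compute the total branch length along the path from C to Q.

1.20

The path runs C → … → MRCA → … → Q; the MRCA is the root of the tree.
Branch lengths along that path: 0.02 + 0.28 + 0.17 + 0.16 + 0.15 + 0.22 + 0.20 = 1.20.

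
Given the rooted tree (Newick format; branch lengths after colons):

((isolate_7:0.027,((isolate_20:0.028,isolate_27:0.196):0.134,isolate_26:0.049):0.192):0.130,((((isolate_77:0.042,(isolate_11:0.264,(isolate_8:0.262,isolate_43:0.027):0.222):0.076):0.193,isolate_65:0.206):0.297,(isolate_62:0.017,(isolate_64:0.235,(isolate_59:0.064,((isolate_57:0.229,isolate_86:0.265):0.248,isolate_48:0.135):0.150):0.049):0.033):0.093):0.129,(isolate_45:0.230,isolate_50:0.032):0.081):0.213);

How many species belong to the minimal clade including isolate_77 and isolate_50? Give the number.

The MRCA of isolate_77 and isolate_50 is the node subtending ((((isolate_77,(isolate_11,(isolate_8,isolate_43))),isolate_65),(isolate_62,(isolate_64,(isolate_59,((isolate_57,isolate_86),isolate_48))))),(isolate_45,isolate_50)).
That clade contains 13 terminal taxa: isolate_11, isolate_43, isolate_45, isolate_48, isolate_50, isolate_57, isolate_59, isolate_62, isolate_64, isolate_65, isolate_77, isolate_8, isolate_86.

13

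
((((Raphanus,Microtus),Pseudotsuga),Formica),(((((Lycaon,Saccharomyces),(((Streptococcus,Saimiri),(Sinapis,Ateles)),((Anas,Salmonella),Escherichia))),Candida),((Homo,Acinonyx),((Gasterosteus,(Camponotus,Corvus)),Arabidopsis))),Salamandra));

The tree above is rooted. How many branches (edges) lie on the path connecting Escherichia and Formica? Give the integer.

9

The MRCA of Escherichia and Formica is the root of the tree.
From Escherichia up to that node: 7 branches. From Formica up to the same node: 2 branches. Total: 7 + 2 = 9.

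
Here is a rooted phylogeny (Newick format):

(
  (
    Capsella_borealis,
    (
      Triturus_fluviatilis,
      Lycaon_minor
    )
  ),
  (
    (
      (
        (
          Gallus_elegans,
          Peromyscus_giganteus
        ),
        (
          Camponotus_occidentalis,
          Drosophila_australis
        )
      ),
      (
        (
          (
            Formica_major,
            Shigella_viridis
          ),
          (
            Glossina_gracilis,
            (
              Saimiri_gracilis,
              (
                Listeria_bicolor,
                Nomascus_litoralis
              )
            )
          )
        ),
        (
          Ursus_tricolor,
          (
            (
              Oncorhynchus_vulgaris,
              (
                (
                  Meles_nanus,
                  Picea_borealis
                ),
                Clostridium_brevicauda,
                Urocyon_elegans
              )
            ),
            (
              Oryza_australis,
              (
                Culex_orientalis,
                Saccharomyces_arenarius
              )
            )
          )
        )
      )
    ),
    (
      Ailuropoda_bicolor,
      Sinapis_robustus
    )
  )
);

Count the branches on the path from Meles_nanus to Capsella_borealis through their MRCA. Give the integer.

11

The MRCA of Meles_nanus and Capsella_borealis is the root of the tree.
From Meles_nanus up to that node: 9 branches. From Capsella_borealis up to the same node: 2 branches. Total: 9 + 2 = 11.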